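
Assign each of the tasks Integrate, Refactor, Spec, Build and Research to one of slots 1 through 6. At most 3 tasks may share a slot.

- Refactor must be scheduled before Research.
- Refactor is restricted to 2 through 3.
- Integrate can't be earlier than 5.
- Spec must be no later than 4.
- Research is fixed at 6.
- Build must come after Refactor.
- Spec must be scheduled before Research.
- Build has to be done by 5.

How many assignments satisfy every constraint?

40

Splitting on Integrate: it can be 5 (20), 6 (20). Listing each branch's schedules as (Refactor, Spec, Build, Research):
Integrate=5: (2,1,3,6) (2,1,4,6) (2,1,5,6) (2,2,3,6) (2,2,4,6) (2,2,5,6) (2,3,3,6) (2,3,4,6) (2,3,5,6) (2,4,3,6) (2,4,4,6) (2,4,5,6) (3,1,4,6) (3,1,5,6) (3,2,4,6) (3,2,5,6) (3,3,4,6) (3,3,5,6) (3,4,4,6) (3,4,5,6) — 20.
Integrate=6: (2,1,3,6) (2,1,4,6) (2,1,5,6) (2,2,3,6) (2,2,4,6) (2,2,5,6) (2,3,3,6) (2,3,4,6) (2,3,5,6) (2,4,3,6) (2,4,4,6) (2,4,5,6) (3,1,4,6) (3,1,5,6) (3,2,4,6) (3,2,5,6) (3,3,4,6) (3,3,5,6) (3,4,4,6) (3,4,5,6) — 20.
Summing: 20 + 20 = 40.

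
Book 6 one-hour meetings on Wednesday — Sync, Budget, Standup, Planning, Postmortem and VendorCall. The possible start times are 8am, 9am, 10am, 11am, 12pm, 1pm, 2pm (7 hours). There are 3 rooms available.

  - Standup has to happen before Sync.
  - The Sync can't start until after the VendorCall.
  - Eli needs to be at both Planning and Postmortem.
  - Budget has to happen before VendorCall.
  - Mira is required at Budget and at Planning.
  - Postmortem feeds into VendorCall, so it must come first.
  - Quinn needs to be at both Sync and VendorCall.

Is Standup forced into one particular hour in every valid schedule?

No

Standup can be 8am (e.g. Postmortem -> 8am; Standup -> 8am; VendorCall -> 9am; Planning -> 9am; Sync -> 10am; Budget -> 8am) or 9am (e.g. VendorCall -> 9am, Sync -> 10am, Postmortem -> 8am, Planning -> 9am, Standup -> 9am, Budget -> 8am).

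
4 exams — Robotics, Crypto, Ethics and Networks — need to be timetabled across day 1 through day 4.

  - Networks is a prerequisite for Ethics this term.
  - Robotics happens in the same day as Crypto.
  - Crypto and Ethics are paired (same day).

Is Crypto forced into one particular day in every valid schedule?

No

Crypto can be day 2 (e.g. Networks=day 1, Robotics=day 2, Crypto=day 2, Ethics=day 2) or day 3 (e.g. Networks=day 1; Ethics=day 3; Crypto=day 3; Robotics=day 3).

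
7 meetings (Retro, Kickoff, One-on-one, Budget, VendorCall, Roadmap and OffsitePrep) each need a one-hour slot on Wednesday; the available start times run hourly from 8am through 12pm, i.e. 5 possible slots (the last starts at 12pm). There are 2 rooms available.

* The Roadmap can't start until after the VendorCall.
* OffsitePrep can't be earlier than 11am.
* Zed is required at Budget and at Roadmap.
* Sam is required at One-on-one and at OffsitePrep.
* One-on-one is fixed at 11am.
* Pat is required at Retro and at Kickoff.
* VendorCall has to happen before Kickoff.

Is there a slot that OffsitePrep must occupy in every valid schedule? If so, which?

12pm

OffsitePrep's window is 11am–12pm.
One-on-one is fixed at 11am, and OffsitePrep can't share a slot with One-on-one.
So OffsitePrep must be 12pm.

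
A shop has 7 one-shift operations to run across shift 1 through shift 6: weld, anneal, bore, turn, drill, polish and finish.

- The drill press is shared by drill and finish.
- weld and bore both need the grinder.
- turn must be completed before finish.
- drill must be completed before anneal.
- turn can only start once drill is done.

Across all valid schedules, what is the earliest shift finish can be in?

Precedence pushes finish to at least shift 3.
finish at shift 3 is achievable: bore=shift 2, weld=shift 1, drill=shift 1, polish=shift 1, finish=shift 3, anneal=shift 2, turn=shift 2.

shift 3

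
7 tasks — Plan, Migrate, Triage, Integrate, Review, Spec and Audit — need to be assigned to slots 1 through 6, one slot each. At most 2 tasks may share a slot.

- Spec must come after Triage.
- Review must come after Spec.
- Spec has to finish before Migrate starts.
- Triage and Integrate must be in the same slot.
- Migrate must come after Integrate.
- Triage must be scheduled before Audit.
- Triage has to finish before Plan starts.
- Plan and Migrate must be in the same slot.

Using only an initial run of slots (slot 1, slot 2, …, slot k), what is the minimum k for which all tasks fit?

The precedence chain requires at least 3 distinct slots.
With at most 2 per slot and 7 tasks, at least 4 slots are needed.
4 works (last occupied slot: 4): for example Triage=1, Review=4, Migrate=3, Audit=2, Plan=3, Spec=2, Integrate=1.

4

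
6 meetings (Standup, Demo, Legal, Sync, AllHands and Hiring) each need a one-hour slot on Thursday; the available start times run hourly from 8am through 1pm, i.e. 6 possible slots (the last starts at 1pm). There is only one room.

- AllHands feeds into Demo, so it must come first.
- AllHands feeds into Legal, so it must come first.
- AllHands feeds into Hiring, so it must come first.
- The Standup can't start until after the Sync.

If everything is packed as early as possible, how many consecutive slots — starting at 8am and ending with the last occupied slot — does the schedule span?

The precedence chain requires at least 2 distinct slots.
With at most 1 per slot and 6 meetings, at least 6 slots are needed.
6 works (last occupied slot: 1pm): for example Sync in 9am; Hiring in 1pm; Legal in 12pm; AllHands in 8am; Demo in 11am; Standup in 10am.

6 slots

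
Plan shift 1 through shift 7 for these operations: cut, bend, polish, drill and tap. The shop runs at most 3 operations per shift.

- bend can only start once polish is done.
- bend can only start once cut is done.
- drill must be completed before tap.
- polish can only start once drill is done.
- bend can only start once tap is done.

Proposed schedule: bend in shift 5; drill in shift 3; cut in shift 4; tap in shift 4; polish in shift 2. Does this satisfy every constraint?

No — it violates: polish can only start once drill is done

bend can only start once polish is done — holds.
polish can only start once drill is done — violated.
The shop runs at most 3 operations per shift — holds.
bend can only start once cut is done — holds.
bend can only start once tap is done — holds.
drill must be completed before tap — holds.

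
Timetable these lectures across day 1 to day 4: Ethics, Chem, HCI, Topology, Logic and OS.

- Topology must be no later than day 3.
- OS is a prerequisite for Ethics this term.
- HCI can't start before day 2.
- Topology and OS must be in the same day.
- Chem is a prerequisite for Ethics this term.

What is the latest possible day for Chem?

day 3

Downstream work caps Chem at day 3.
Chem at day 3 is achievable: Topology=day 1; HCI=day 2; Chem=day 3; Logic=day 1; Ethics=day 4; OS=day 1.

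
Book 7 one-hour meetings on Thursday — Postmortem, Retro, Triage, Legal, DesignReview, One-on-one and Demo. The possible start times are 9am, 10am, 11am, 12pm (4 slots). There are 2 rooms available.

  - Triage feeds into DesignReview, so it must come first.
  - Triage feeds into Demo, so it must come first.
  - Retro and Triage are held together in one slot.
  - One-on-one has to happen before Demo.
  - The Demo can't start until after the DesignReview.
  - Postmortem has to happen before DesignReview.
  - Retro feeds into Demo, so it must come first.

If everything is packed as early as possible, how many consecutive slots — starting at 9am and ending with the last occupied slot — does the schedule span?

4

The precedence chain requires at least 3 distinct slots.
With at most 2 per slot and 7 meetings, at least 4 slots are needed.
4 works (last occupied slot: 12pm): for example Legal -> 11am, Demo -> 12pm, One-on-one -> 10am, Postmortem -> 10am, Triage -> 9am, DesignReview -> 11am, Retro -> 9am.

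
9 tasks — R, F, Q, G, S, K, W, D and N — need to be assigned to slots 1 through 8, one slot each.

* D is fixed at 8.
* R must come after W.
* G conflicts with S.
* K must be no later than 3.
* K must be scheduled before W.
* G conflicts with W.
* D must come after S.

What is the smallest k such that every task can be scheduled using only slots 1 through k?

8 slots

The precedence chain requires at least 3 distinct slots.
D can't be placed before 8, so the schedule must run through at least slot 8.
8 works (last occupied slot: 8): for example K in 1, G in 3, W in 2, N in 1, Q in 1, S in 1, F in 1, D in 8, R in 3.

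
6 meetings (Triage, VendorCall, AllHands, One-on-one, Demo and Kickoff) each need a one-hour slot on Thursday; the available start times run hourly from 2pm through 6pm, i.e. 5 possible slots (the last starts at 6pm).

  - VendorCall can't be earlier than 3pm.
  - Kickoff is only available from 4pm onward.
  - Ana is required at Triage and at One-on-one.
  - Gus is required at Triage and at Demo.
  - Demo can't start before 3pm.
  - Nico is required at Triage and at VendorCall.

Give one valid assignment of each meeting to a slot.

Demo in 3pm, One-on-one in 3pm, VendorCall in 3pm, Kickoff in 4pm, Triage in 2pm, AllHands in 2pm

Checking: Triage(2pm) != Demo(3pm); Triage(2pm) != VendorCall(3pm); Triage(2pm) != One-on-one(3pm); Demo=3pm in [3pm,6pm]; VendorCall=3pm in [3pm,6pm]; Kickoff=4pm in [4pm,6pm].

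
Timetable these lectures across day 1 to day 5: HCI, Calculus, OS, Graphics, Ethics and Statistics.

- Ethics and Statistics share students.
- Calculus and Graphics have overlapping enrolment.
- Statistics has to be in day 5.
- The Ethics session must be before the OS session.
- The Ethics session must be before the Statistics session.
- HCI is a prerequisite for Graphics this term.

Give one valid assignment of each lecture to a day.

Ethics in day 1, HCI in day 1, Graphics in day 2, OS in day 2, Statistics in day 5, Calculus in day 1

Checking: Ethics(day 1) before Statistics(day 5); Ethics(day 1) before OS(day 2); HCI(day 1) before Graphics(day 2); Ethics(day 1) != Statistics(day 5); Calculus(day 1) != Graphics(day 2); Statistics=day 5 in [day 5,day 5].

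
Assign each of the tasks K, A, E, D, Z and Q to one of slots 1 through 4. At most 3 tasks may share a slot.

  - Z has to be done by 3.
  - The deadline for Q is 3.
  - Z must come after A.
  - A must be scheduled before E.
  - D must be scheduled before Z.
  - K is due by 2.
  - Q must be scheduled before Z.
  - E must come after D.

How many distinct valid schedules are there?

Splitting on K: it can be 1 (15), 2 (19). Listing each branch's schedules as (A, E, D, Z, Q):
K=1: (1,2,1,3,2) (1,3,1,3,2) (1,3,2,3,1) (1,3,2,3,2) (1,4,1,3,2) (1,4,2,3,1) (1,4,2,3,2) (2,3,1,3,1) (2,3,1,3,2) (2,3,2,3,1) (2,3,2,3,2) (2,4,1,3,1) (2,4,1,3,2) (2,4,2,3,1) (2,4,2,3,2) — 15.
K=2: (1,2,1,2,1) (1,2,1,3,1) (1,2,1,3,2) (1,3,1,2,1) (1,3,1,3,1) (1,3,1,3,2) (1,3,2,3,1) (1,3,2,3,2) (1,4,1,2,1) (1,4,1,3,1) (1,4,1,3,2) (1,4,2,3,1) (1,4,2,3,2) (2,3,1,3,1) (2,3,1,3,2) (2,3,2,3,1) (2,4,1,3,1) (2,4,1,3,2) (2,4,2,3,1) — 19.
Summing: 15 + 19 = 34.

34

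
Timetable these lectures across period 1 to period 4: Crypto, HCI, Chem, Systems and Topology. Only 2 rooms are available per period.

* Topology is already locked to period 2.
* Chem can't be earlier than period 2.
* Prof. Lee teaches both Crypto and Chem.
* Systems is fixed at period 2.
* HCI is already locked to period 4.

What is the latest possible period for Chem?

period 4

Chem is available from period 2.
Chem at period 4 is achievable: Topology=period 2; Systems=period 2; Crypto=period 1; HCI=period 4; Chem=period 4.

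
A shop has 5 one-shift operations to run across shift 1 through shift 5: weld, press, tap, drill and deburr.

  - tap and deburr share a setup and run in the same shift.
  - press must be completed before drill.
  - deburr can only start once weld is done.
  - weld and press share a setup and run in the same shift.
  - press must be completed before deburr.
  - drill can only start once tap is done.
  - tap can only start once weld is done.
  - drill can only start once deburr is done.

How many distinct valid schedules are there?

Splitting on weld: it can be shift 1 (6), shift 2 (3), shift 3 (1). Listing each branch's schedules as (press, tap, drill, deburr) by shift number:
weld=shift 1: (1,2,3,2) (1,2,4,2) (1,2,5,2) (1,3,4,3) (1,3,5,3) (1,4,5,4) — 6.
weld=shift 2: (2,3,4,3) (2,3,5,3) (2,4,5,4) — 3.
weld=shift 3: (3,4,5,4) — 1.
Summing: 6 + 3 + 1 = 10.

10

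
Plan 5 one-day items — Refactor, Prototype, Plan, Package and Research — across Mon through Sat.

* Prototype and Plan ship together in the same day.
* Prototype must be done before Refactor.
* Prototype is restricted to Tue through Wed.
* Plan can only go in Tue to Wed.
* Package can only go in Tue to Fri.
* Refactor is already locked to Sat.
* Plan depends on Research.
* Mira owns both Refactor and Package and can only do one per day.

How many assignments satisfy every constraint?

Splitting on Prototype: it can be Tue (4), Wed (8). Listing each branch's schedules as (Refactor, Plan, Package, Research):
Prototype=Tue: (Sat,Tue,Tue,Mon) (Sat,Tue,Wed,Mon) (Sat,Tue,Thu,Mon) (Sat,Tue,Fri,Mon) — 4.
Prototype=Wed: (Sat,Wed,Tue,Mon) (Sat,Wed,Tue,Tue) (Sat,Wed,Wed,Mon) (Sat,Wed,Wed,Tue) (Sat,Wed,Thu,Mon) (Sat,Wed,Thu,Tue) (Sat,Wed,Fri,Mon) (Sat,Wed,Fri,Tue) — 8.
Summing: 4 + 8 = 12.

12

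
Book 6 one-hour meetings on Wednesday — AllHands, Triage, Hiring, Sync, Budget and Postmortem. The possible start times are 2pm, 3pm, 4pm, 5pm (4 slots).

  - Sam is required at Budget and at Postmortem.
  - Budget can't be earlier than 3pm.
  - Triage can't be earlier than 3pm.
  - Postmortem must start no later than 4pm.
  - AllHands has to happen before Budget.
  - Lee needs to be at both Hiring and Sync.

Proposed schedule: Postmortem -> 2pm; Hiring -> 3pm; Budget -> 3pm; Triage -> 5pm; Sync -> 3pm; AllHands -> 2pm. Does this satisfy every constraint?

Sam is required at Budget and at Postmortem — holds.
Triage can't be earlier than 3pm — holds.
Lee needs to be at both Hiring and Sync — violated.
Postmortem must start no later than 4pm — holds.
Budget can't be earlier than 3pm — holds.
AllHands has to happen before Budget — holds.

Invalid. Lee needs to be at both Hiring and Sync.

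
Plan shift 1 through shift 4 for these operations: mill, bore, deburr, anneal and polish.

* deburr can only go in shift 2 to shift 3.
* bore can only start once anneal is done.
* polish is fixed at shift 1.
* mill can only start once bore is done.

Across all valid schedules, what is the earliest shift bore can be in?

shift 2

Precedence pushes bore to at least shift 2; downstream work caps bore at shift 3.
bore at shift 2 is achievable: polish=shift 1; bore=shift 2; anneal=shift 1; deburr=shift 2; mill=shift 3.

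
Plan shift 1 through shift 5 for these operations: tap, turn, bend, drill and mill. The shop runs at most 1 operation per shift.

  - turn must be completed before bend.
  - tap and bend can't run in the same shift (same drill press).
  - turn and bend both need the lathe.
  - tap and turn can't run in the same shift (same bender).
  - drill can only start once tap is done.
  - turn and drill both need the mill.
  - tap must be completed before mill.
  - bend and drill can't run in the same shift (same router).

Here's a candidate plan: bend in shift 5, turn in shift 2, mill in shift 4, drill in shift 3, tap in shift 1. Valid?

bend and drill can't run in the same shift (same router) — holds.
drill can only start once tap is done — holds.
tap must be completed before mill — holds.
The shop runs at most 1 operation per shift — holds.
turn and drill both need the mill — holds.
tap and bend can't run in the same shift (same drill press) — holds.
turn must be completed before bend — holds.
tap and turn can't run in the same shift (same bender) — holds.
turn and bend both need the lathe — holds.

Valid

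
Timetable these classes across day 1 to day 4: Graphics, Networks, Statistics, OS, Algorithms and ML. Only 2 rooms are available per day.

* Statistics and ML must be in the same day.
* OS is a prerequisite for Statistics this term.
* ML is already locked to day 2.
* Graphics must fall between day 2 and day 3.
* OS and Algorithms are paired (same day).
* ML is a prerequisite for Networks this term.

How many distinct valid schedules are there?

Enumerating: Networks=day 3, OS=day 1, Algorithms=day 1, Graphics=day 3, Statistics=day 2, ML=day 2 | Graphics=day 3; Algorithms=day 1; Networks=day 4; ML=day 2; Statistics=day 2; OS=day 1.

2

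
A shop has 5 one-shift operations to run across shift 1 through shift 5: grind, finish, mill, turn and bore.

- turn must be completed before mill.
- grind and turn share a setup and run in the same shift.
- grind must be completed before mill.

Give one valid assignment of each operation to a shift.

finish -> shift 1; mill -> shift 2; turn -> shift 1; bore -> shift 1; grind -> shift 1

Checking: grind(shift 1) before mill(shift 2); turn(shift 1) before mill(shift 2); grind = turn = shift 1.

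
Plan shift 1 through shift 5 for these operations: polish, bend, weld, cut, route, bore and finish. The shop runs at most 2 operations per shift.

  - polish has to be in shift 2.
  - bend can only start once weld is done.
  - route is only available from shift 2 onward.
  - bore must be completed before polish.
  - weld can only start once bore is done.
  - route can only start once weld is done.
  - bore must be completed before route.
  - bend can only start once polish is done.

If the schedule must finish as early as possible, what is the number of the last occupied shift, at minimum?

4

The precedence chain requires at least 3 distinct shifts.
With at most 2 per shift and 7 operations, at least 4 shifts are needed.
4 works (last occupied shift: shift 4): for example polish=shift 2; weld=shift 2; finish=shift 4; bore=shift 1; bend=shift 3; route=shift 3; cut=shift 1.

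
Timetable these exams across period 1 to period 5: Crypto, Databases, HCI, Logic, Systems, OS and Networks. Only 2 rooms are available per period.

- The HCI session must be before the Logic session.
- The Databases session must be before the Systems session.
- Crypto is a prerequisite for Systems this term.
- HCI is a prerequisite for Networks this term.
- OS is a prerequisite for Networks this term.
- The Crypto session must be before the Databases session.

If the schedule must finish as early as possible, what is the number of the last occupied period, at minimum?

period 4

The precedence chain requires at least 3 distinct periods.
With at most 2 per period and 7 exams, at least 4 periods are needed.
4 works (last occupied period: period 4): for example HCI=period 1, Crypto=period 1, OS=period 2, Systems=period 3, Logic=period 4, Networks=period 3, Databases=period 2.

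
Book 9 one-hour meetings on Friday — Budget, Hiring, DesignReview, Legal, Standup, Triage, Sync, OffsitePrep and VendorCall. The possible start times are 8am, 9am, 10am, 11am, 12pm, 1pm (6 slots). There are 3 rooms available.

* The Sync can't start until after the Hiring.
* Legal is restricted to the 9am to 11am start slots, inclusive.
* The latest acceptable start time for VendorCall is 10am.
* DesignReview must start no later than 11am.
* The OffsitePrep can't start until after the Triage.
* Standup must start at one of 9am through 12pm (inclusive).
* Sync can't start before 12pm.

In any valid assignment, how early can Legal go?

9am

Legal is available from 9am; Legal's own window allows nothing later than 11am.
Legal at 9am is achievable: DesignReview=8am; Budget=10am; Legal=9am; Hiring=8am; Sync=12pm; VendorCall=8am; Triage=9am; Standup=9am; OffsitePrep=10am.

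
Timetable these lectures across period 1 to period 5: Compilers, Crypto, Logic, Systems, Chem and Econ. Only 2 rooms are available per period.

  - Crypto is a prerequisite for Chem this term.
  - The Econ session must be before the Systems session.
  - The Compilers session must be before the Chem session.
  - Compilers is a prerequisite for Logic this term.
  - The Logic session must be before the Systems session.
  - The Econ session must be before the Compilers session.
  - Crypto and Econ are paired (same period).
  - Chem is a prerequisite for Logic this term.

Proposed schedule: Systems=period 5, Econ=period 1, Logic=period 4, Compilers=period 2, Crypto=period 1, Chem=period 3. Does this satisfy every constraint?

Yes

The Econ session must be before the Compilers session — holds.
The Compilers session must be before the Chem session — holds.
The Logic session must be before the Systems session — holds.
Crypto is a prerequisite for Chem this term — holds.
Compilers is a prerequisite for Logic this term — holds.
Chem is a prerequisite for Logic this term — holds.
Crypto and Econ are paired (same period) — holds.
The Econ session must be before the Systems session — holds.
Only 2 rooms are available per period — holds.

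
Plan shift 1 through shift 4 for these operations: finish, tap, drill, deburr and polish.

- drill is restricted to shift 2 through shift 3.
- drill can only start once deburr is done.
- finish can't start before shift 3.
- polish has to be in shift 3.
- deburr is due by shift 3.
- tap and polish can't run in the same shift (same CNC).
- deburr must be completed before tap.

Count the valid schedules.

Splitting on finish: it can be shift 3 (5), shift 4 (5). Listing each branch's schedules as (tap, drill, deburr, polish) by shift number:
finish=shift 3: (2,2,1,3) (2,3,1,3) (4,2,1,3) (4,3,1,3) (4,3,2,3) — 5.
finish=shift 4: (2,2,1,3) (2,3,1,3) (4,2,1,3) (4,3,1,3) (4,3,2,3) — 5.
Summing: 5 + 5 = 10.

10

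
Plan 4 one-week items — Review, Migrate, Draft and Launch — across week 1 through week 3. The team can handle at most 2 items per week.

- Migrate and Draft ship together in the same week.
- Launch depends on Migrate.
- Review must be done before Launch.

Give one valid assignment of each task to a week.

Launch in week 3, Migrate in week 2, Review in week 1, Draft in week 2

Checking: Migrate(week 2) before Launch(week 3); Review(week 1) before Launch(week 3); Migrate = Draft = week 2; max 2 per week (cap 2).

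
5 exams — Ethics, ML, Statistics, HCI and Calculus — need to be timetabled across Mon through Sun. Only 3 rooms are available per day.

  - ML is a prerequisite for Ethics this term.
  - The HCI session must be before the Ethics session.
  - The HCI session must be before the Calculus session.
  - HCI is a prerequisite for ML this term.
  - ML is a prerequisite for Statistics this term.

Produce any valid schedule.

HCI in Mon; ML in Tue; Ethics in Wed; Calculus in Tue; Statistics in Wed

Checking: ML(Tue) before Statistics(Wed); HCI(Mon) before Ethics(Wed); HCI(Mon) before ML(Tue); ML(Tue) before Ethics(Wed); HCI(Mon) before Calculus(Tue); max 2 per day (cap 3).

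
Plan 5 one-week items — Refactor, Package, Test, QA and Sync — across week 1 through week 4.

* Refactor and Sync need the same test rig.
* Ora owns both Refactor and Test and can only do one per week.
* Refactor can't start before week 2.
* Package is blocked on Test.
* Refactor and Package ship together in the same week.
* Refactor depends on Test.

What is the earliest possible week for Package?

week 2

Precedence pushes Package to at least week 2.
Package at week 2 is achievable: Package in week 2; Sync in week 1; Refactor in week 2; QA in week 1; Test in week 1.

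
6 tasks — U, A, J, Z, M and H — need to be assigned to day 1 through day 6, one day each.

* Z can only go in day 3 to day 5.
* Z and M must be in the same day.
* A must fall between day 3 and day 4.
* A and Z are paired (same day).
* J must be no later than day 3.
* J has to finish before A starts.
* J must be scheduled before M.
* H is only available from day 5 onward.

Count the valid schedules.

Splitting on A: it can be day 3 (24), day 4 (36). Listing each branch's schedules as (U, J, Z, M, H) by day number:
A=day 3: (1,1,3,3,5) (1,1,3,3,6) (1,2,3,3,5) (1,2,3,3,6) (2,1,3,3,5) (2,1,3,3,6) (2,2,3,3,5) (2,2,3,3,6) (3,1,3,3,5) (3,1,3,3,6) (3,2,3,3,5) (3,2,3,3,6) (4,1,3,3,5) (4,1,3,3,6) (4,2,3,3,5) (4,2,3,3,6) (5,1,3,3,5) (5,1,3,3,6) (5,2,3,3,5) (5,2,3,3,6) (6,1,3,3,5) (6,1,3,3,6) (6,2,3,3,5) (6,2,3,3,6) — 24.
A=day 4: (1,1,4,4,5) (1,1,4,4,6) (1,2,4,4,5) (1,2,4,4,6) (1,3,4,4,5) (1,3,4,4,6) (2,1,4,4,5) (2,1,4,4,6) (2,2,4,4,5) (2,2,4,4,6) (2,3,4,4,5) (2,3,4,4,6) (3,1,4,4,5) (3,1,4,4,6) (3,2,4,4,5) (3,2,4,4,6) (3,3,4,4,5) (3,3,4,4,6) (4,1,4,4,5) (4,1,4,4,6) (4,2,4,4,5) (4,2,4,4,6) (4,3,4,4,5) (4,3,4,4,6) (5,1,4,4,5) (5,1,4,4,6) (5,2,4,4,5) (5,2,4,4,6) (5,3,4,4,5) (5,3,4,4,6) (6,1,4,4,5) (6,1,4,4,6) (6,2,4,4,5) (6,2,4,4,6) (6,3,4,4,5) (6,3,4,4,6) — 36.
Summing: 24 + 36 = 60.

60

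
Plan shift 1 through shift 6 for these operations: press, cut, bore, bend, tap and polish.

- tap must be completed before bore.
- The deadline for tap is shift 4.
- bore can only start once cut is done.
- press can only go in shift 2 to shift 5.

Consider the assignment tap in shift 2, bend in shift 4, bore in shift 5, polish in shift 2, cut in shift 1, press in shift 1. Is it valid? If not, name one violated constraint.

No — it violates: press can only go in shift 2 to shift 5

bore can only start once cut is done — holds.
tap must be completed before bore — holds.
press can only go in shift 2 to shift 5 — violated.
The deadline for tap is shift 4 — holds.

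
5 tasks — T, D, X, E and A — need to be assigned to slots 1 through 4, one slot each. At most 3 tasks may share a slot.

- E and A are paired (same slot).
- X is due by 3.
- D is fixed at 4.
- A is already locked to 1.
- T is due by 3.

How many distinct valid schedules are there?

8

Splitting on T: it can be 1 (2), 2 (3), 3 (3). Listing each branch's schedules as (D, X, E, A):
T=1: (4,2,1,1) (4,3,1,1) — 2.
T=2: (4,1,1,1) (4,2,1,1) (4,3,1,1) — 3.
T=3: (4,1,1,1) (4,2,1,1) (4,3,1,1) — 3.
Summing: 2 + 3 + 3 = 8.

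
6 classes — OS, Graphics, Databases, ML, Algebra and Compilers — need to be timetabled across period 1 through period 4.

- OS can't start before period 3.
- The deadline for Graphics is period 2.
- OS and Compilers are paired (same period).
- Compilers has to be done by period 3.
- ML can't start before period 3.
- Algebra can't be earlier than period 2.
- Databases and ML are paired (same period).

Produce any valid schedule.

Graphics=period 1; Databases=period 3; Compilers=period 3; OS=period 3; ML=period 3; Algebra=period 2

Checking: OS = Compilers = period 3; Databases = ML = period 3; Graphics=period 1 in [period 1,period 2]; OS=period 3 in [period 3,period 4]; Algebra=period 2 in [period 2,period 4]; ML=period 3 in [period 3,period 4]; Compilers=period 3 in [period 1,period 3].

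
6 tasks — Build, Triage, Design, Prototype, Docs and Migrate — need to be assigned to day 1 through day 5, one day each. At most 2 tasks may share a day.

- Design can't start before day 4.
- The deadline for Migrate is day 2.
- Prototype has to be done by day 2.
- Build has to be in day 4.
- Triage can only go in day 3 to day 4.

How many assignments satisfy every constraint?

46

Splitting on Triage: it can be day 3 (32), day 4 (14). Listing each branch's schedules as (Build, Design, Prototype, Docs, Migrate) by day number:
Triage=day 3: (4,4,1,1,2) (4,4,1,2,1) (4,4,1,2,2) (4,4,1,3,1) (4,4,1,3,2) (4,4,1,5,1) (4,4,1,5,2) (4,4,2,1,1) (4,4,2,1,2) (4,4,2,2,1) (4,4,2,3,1) (4,4,2,3,2) (4,4,2,5,1) (4,4,2,5,2) (4,5,1,1,2) (4,5,1,2,1) (4,5,1,2,2) (4,5,1,3,1) (4,5,1,3,2) (4,5,1,4,1) (4,5,1,4,2) (4,5,1,5,1) (4,5,1,5,2) (4,5,2,1,1) (4,5,2,1,2) (4,5,2,2,1) (4,5,2,3,1) (4,5,2,3,2) (4,5,2,4,1) (4,5,2,4,2) (4,5,2,5,1) (4,5,2,5,2) — 32.
Triage=day 4: (4,5,1,1,2) (4,5,1,2,1) (4,5,1,2,2) (4,5,1,3,1) (4,5,1,3,2) (4,5,1,5,1) (4,5,1,5,2) (4,5,2,1,1) (4,5,2,1,2) (4,5,2,2,1) (4,5,2,3,1) (4,5,2,3,2) (4,5,2,5,1) (4,5,2,5,2) — 14.
Summing: 32 + 14 = 46.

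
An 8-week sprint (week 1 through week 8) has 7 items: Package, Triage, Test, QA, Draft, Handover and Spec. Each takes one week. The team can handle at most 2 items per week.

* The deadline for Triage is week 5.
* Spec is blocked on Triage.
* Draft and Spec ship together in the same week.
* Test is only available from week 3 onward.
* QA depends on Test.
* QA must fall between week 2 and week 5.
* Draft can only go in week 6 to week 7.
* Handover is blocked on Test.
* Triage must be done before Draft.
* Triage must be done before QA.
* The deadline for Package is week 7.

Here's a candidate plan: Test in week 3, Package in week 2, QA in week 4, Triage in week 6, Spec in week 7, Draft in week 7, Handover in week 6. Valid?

Handover is blocked on Test — holds.
The deadline for Package is week 7 — holds.
QA must fall between week 2 and week 5 — holds.
Spec is blocked on Triage — holds.
Test is only available from week 3 onward — holds.
Draft can only go in week 6 to week 7 — holds.
The team can handle at most 2 items per week — holds.
Draft and Spec ship together in the same week — holds.
Triage must be done before QA — violated.
QA depends on Test — holds.
Triage must be done before Draft — holds.
The deadline for Triage is week 5 — violated.

No — it violates: The deadline for Triage is week 5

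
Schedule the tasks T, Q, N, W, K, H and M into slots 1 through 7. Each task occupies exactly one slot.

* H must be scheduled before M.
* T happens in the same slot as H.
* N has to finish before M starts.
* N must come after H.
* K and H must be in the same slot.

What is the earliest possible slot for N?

Precedence pushes N to at least 2; downstream work caps N at 6.
N at 2 is achievable: M=3; T=1; N=2; Q=1; K=1; H=1; W=1.

2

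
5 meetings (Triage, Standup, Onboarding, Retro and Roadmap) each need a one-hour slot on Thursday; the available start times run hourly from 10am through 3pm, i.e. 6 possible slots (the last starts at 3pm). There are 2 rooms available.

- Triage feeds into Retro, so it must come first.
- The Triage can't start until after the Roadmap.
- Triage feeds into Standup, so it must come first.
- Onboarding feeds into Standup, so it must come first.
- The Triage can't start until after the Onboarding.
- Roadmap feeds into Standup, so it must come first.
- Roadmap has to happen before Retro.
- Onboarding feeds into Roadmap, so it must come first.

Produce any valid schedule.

Onboarding -> 10am, Triage -> 12pm, Standup -> 1pm, Retro -> 1pm, Roadmap -> 11am

Checking: Onboarding(10am) before Standup(1pm); Triage(12pm) before Standup(1pm); Roadmap(11am) before Standup(1pm); Triage(12pm) before Retro(1pm); Onboarding(10am) before Roadmap(11am); Roadmap(11am) before Triage(12pm); Onboarding(10am) before Triage(12pm); Roadmap(11am) before Retro(1pm); max 2 per slot (cap 2).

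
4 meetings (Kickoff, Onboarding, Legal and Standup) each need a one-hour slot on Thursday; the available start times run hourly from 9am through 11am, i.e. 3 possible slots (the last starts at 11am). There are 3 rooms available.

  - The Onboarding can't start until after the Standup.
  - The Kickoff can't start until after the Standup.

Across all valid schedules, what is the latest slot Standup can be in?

10am

Downstream work caps Standup at 10am.
Standup at 10am is achievable: Kickoff in 11am, Standup in 10am, Legal in 9am, Onboarding in 11am.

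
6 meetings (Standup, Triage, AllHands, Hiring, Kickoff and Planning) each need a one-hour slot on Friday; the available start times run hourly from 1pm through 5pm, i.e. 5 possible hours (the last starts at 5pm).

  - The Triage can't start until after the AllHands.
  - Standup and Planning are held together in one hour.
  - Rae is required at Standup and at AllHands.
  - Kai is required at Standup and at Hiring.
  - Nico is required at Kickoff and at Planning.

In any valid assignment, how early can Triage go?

Precedence pushes Triage to at least 2pm.
Triage at 2pm is achievable: Kickoff -> 1pm; AllHands -> 1pm; Hiring -> 1pm; Triage -> 2pm; Standup -> 2pm; Planning -> 2pm.

2pm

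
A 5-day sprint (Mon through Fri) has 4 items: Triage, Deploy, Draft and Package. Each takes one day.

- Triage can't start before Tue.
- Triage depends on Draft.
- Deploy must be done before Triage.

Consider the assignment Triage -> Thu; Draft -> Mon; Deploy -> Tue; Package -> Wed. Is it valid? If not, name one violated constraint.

Deploy must be done before Triage — holds.
Triage can't start before Tue — holds.
Triage depends on Draft — holds.

Yes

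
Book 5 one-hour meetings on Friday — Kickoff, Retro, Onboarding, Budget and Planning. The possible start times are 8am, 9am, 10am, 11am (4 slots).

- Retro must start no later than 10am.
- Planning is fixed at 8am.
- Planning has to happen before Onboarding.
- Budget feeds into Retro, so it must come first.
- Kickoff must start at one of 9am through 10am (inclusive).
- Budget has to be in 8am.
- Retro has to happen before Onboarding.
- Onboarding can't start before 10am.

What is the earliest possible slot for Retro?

Precedence pushes Retro to at least 9am; Retro's own window allows nothing later than 10am.
Retro at 9am is achievable: Retro in 9am; Budget in 8am; Onboarding in 10am; Kickoff in 9am; Planning in 8am.

9am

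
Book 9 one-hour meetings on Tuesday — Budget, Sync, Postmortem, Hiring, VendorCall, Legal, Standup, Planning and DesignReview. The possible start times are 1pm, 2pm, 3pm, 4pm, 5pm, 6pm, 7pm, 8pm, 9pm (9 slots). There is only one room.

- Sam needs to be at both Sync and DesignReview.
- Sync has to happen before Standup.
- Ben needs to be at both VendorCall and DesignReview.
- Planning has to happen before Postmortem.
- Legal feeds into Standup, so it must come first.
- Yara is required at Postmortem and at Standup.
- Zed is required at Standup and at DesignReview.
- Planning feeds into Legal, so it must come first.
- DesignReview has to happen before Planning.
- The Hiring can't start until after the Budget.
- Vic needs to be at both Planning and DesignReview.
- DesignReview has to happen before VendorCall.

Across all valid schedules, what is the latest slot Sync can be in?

Downstream work caps Sync at 8pm.
Sync at 8pm is achievable: Planning -> 2pm; Standup -> 9pm; Sync -> 8pm; VendorCall -> 7pm; Budget -> 4pm; DesignReview -> 1pm; Postmortem -> 5pm; Legal -> 3pm; Hiring -> 6pm.

8pm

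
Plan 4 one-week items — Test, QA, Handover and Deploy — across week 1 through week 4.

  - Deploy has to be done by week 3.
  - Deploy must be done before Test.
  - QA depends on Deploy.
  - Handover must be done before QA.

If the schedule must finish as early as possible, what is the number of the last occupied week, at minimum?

The precedence chain requires at least 2 distinct weeks.
2 works (last occupied week: week 2): for example Test in week 2; Handover in week 1; QA in week 2; Deploy in week 1.

week 2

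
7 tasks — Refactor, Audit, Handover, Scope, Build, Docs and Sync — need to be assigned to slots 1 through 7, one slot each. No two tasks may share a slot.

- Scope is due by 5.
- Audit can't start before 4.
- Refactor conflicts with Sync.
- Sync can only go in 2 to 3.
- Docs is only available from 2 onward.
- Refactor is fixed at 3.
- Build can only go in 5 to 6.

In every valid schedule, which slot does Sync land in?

2

Sync's window is 2–3.
Refactor is fixed at 3, and Sync can't share a slot with Refactor.
So Sync must be 2.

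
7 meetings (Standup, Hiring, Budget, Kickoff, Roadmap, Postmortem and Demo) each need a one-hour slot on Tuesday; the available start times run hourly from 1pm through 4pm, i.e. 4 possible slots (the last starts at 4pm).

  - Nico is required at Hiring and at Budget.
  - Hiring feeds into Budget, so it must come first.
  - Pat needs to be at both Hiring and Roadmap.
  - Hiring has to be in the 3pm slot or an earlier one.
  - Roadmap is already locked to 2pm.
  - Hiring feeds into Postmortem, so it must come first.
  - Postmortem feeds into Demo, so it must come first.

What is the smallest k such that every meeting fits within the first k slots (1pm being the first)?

3 slots

The precedence chain requires at least 3 distinct slots.
3 works (last occupied slot: 3pm): for example Roadmap in 2pm; Postmortem in 2pm; Standup in 1pm; Demo in 3pm; Budget in 2pm; Hiring in 1pm; Kickoff in 1pm.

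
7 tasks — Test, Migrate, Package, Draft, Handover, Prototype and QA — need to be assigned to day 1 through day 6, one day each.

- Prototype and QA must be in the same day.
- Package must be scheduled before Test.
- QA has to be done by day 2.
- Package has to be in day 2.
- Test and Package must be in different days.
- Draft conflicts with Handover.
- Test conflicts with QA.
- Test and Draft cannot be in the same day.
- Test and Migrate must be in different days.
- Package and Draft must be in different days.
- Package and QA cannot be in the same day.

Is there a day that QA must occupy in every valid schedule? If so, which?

QA's window is day 1–day 2.
Package is fixed at day 2, and QA can't share a day with Package.
So QA must be day 1.

day 1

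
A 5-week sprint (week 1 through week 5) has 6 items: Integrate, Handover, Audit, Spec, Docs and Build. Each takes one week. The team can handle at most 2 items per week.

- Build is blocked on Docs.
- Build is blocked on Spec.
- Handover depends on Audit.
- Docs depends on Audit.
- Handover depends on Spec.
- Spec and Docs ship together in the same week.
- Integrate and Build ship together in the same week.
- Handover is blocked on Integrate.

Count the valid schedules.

5

Splitting on Integrate: it can be week 3 (2), week 4 (3). Listing each branch's schedules as (Handover, Audit, Spec, Docs, Build) by week number:
Integrate=week 3: (4,1,2,2,3) (5,1,2,2,3) — 2.
Integrate=week 4: (5,1,2,2,4) (5,1,3,3,4) (5,2,3,3,4) — 3.
Summing: 2 + 3 = 5.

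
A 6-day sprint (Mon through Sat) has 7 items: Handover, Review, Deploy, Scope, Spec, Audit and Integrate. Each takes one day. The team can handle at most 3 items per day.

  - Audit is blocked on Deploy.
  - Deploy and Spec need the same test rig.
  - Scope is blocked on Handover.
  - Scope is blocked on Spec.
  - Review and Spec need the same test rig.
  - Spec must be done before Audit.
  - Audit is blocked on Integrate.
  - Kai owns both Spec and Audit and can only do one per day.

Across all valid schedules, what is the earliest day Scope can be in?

Tue

Precedence pushes Scope to at least Tue.
Scope at Tue is achievable: Audit in Wed; Deploy in Tue; Integrate in Mon; Scope in Tue; Review in Tue; Handover in Mon; Spec in Mon.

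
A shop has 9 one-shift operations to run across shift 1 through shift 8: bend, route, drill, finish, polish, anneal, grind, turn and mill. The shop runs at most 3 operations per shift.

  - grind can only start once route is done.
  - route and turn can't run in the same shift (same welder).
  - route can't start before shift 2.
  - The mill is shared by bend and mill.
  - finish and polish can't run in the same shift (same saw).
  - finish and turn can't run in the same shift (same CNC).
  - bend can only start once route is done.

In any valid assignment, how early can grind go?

Precedence pushes grind to at least shift 3.
grind at shift 3 is achievable: finish -> shift 1; turn -> shift 3; polish -> shift 2; drill -> shift 1; mill -> shift 2; anneal -> shift 1; route -> shift 2; bend -> shift 3; grind -> shift 3.

shift 3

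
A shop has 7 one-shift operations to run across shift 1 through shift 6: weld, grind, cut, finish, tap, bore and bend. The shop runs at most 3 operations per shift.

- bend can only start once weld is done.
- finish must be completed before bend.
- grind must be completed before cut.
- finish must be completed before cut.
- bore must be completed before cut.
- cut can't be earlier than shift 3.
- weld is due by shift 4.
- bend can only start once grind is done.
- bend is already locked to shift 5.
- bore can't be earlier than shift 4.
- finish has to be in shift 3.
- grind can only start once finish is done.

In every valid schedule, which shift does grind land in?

finish is fixed at shift 3 and must come before grind, so grind is at least shift 4.
bend is fixed at shift 5 and must come after grind, so grind is at most shift 4.
So grind must be shift 4.

shift 4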